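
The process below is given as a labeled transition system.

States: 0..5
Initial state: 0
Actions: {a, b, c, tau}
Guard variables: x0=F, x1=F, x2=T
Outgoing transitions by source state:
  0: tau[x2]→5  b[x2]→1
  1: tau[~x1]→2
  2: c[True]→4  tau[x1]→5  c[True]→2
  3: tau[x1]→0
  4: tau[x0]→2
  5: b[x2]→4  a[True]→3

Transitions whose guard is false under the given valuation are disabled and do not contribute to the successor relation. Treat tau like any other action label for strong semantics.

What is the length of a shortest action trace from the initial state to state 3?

BFS to 3:
  Layer 0: {0}
  Layer 1: {1,5}
  Layer 2: {2,3,4}
first hit 3 at d=2 via tau·a

Answer: 2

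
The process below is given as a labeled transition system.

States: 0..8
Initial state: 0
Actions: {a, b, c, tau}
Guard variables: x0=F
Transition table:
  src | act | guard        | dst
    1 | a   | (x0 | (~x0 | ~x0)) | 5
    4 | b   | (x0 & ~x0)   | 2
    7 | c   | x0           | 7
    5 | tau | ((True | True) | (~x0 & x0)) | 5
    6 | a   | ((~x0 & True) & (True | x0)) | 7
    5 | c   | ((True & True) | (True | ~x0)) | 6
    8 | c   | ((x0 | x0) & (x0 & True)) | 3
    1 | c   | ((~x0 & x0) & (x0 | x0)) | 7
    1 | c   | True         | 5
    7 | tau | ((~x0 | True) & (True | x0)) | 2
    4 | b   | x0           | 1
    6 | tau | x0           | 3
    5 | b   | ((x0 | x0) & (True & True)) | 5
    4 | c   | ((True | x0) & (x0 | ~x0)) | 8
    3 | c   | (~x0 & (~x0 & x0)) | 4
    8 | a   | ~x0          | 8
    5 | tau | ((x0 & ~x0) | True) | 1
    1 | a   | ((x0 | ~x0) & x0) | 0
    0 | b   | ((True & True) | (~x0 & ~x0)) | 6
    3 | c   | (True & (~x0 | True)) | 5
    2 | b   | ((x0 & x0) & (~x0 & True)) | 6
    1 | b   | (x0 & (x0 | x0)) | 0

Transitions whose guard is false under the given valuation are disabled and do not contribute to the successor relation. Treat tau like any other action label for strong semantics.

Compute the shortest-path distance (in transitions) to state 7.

Answer: 2

Trace:
BFS to 7:
  L0 = {0}
  L1 = {6}
  L2 = {7}
7 enters at depth 2; path b·a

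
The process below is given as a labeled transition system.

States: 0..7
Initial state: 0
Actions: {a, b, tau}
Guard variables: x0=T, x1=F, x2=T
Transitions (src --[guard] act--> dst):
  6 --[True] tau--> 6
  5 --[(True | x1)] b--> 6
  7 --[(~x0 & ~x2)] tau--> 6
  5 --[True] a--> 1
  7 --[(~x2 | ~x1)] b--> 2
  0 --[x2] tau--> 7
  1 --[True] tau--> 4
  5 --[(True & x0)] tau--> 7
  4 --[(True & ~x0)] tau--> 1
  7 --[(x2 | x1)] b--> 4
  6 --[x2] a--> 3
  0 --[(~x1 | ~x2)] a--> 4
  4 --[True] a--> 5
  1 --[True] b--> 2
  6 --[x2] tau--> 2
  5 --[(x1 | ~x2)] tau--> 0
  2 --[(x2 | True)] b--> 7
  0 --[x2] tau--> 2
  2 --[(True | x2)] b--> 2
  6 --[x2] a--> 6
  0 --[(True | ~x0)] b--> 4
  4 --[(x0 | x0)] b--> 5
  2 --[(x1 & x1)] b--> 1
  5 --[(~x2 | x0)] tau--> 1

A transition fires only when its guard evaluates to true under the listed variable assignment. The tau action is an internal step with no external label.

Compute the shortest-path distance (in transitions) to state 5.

Answer: 2

Working:
Layered search for 5:
  depth 0: {0}
  depth 1: {2,4,7}
  depth 2: {5}
5 enters at depth 2; path a·a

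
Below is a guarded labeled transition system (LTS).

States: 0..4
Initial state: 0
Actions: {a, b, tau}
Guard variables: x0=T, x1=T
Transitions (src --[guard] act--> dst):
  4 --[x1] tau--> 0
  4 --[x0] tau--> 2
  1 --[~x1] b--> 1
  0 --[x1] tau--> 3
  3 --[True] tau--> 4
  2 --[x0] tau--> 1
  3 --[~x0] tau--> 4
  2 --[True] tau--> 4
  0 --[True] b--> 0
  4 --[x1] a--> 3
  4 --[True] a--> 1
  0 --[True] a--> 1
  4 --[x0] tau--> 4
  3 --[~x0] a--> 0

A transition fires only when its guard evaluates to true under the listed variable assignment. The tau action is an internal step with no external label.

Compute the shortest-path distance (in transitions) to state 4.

Answer: 2

Trace:
BFS to 4:
  L0 = {0}
  L1 = {1,3}
  L2 = {4}
first hit 4 at d=2 via tau·tau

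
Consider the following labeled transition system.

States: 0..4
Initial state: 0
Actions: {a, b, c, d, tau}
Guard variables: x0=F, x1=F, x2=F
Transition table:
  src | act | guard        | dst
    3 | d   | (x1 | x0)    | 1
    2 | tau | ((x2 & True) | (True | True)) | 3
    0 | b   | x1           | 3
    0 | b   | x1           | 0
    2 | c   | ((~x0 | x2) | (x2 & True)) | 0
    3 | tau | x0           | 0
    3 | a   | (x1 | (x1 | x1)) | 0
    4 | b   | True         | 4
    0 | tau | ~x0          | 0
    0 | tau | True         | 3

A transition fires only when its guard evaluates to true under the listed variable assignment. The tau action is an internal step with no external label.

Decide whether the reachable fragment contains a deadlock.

Answer: DEADLOCK at state 3

Working:
Reachable = {0,3}
  0: tau→0  tau→3  [2 out]
  3: ∅  [no exit]
witness 3: tau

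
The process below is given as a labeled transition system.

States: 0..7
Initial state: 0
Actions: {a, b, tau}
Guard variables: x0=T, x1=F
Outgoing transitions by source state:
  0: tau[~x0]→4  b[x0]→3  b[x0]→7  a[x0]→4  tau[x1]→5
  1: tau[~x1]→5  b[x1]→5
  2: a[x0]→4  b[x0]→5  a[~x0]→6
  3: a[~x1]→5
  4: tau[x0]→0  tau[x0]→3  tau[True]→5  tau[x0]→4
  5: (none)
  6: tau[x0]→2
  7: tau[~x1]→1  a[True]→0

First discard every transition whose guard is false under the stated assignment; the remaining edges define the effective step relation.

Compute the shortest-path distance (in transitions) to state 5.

Answer: 2

Analysis:
Layered search for 5:
  depth 0: {0}
  depth 1: {3,4,7}
  depth 2: {1,5}
first hit 5 at d=2 via a·tau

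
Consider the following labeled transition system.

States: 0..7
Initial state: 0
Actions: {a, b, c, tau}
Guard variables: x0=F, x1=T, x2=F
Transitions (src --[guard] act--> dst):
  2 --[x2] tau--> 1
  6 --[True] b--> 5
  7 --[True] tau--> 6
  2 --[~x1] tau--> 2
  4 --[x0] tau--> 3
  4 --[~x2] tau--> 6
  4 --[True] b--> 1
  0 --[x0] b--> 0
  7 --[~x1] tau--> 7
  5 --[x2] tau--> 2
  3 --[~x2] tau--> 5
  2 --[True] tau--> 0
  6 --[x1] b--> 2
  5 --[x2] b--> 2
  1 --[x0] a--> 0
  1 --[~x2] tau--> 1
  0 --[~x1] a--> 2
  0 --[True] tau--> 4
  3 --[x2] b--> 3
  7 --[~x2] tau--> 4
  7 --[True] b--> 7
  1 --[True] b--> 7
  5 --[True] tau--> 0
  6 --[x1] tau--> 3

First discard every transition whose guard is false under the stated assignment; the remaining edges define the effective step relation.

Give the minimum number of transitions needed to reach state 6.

Answer: 2

Trace:
BFS to 6:
  depth 0: {0}
  depth 1: {4}
  depth 2: {1,6}
first hit 6 at d=2 via tau·tau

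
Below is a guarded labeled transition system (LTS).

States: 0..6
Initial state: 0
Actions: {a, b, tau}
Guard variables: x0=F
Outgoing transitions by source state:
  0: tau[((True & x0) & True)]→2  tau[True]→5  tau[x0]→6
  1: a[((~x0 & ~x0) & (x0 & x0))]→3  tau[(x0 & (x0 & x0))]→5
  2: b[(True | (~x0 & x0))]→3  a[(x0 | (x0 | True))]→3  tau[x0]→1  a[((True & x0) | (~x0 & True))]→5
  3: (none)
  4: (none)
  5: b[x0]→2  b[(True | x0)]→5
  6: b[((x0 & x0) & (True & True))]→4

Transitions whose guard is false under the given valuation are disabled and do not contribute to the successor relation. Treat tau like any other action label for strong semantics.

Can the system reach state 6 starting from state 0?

Answer: UNREACHABLE

Working:
5 transition(s) survive guard evaluation.
L0 = {0}
L1 = {5}  total {0,5}
Reach set: {0,5}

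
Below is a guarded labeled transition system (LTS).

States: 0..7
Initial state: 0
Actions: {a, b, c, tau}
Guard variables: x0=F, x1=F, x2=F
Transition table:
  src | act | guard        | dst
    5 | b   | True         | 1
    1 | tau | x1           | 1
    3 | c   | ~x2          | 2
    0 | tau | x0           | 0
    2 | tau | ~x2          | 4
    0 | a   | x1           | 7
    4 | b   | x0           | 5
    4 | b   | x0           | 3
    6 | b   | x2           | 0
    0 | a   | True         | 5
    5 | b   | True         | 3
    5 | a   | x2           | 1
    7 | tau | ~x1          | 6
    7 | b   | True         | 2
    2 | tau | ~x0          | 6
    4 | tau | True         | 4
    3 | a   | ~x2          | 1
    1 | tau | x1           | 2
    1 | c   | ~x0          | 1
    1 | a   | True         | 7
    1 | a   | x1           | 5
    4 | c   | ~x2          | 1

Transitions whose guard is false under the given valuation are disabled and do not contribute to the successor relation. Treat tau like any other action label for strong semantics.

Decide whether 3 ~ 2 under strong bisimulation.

Answer: NOT BISIMILAR

Trace:
Compute ~ classes (split until stable):
  P[0] = {{0,1,2,3,4,5,6,7}}
  P[1] = {{0},{1,3},{2},{4},{5},{6},{7}}
  P[2] = {{0},{1},{2},{3},{4},{5},{6},{7}}
Fixed point at round 3; 8 class(es).
class of 3: {3}; class of 2: {2}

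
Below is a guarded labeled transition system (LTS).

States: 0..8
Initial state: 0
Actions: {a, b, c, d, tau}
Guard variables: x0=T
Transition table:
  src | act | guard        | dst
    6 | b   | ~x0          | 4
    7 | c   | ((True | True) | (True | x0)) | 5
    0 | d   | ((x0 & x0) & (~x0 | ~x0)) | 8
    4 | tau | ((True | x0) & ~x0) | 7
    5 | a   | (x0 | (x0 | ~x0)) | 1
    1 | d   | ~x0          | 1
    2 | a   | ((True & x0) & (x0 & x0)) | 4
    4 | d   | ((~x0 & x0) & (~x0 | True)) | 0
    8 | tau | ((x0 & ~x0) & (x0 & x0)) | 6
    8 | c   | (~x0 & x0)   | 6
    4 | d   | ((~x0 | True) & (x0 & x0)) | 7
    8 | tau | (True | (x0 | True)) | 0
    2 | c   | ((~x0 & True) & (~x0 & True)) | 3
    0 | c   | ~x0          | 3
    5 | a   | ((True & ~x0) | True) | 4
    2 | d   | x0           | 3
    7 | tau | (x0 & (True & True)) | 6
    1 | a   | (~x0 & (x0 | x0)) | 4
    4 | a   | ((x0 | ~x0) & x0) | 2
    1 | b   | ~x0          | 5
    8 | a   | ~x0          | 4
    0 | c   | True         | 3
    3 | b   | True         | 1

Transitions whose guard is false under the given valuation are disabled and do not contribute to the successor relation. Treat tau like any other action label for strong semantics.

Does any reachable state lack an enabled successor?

Answer: DEADLOCK at state 1

Working:
Reachable = {0,1,3}
  0: c→3  [deg 1]
  1: ∅  [no exit]
  3: b→1  [deg 1]
witness 1: c·b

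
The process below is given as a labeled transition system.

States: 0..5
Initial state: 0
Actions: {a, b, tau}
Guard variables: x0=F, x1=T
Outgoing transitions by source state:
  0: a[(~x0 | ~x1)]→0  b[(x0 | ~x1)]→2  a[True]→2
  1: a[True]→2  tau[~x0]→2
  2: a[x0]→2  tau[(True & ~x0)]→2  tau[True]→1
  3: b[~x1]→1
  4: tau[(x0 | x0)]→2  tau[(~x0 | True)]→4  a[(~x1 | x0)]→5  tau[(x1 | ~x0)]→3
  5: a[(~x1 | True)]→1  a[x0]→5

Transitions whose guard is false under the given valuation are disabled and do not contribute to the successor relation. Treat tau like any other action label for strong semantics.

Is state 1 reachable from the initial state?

After dropping false guards: 9 live edges.
Layer 0: {0}
Layer 1: {2}  now seen {0,2}
Layer 2: {1}  now seen {0,1,2}
R = {0,1,2}
Path to 1: a·tau

Answer: REACHABLE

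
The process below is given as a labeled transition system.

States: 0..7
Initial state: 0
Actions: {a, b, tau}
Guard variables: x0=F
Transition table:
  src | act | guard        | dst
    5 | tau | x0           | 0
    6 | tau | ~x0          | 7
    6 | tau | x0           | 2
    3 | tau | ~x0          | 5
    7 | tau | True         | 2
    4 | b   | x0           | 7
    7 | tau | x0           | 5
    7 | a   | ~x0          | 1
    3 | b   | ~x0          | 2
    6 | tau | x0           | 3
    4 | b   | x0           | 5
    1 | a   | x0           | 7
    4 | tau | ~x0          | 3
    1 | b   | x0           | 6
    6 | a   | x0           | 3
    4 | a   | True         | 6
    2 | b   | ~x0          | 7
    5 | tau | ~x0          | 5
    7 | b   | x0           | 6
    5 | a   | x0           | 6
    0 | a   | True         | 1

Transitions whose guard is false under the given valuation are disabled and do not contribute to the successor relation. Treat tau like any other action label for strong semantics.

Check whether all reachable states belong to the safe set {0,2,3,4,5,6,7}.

Inv-set: {0,2,3,4,5,6,7}
R = {0,1}
  0: ok
  1: VIOLATES
witness against invariant: a → 1

Answer: INVARIANT VIOLATED at state 1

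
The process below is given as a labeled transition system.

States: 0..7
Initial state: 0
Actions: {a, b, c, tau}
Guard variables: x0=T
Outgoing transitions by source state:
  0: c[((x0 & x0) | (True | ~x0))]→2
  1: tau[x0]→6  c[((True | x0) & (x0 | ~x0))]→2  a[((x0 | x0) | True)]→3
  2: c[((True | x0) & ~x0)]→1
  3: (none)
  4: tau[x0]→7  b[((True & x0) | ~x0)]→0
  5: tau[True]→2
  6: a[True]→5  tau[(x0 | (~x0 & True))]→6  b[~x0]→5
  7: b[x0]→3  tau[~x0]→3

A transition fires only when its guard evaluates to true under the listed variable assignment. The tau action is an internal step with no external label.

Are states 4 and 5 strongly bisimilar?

Answer: NOT BISIMILAR

Working:
Compute ~ classes (split until stable):
  P[0] = {{0,1,2,3,4,5,6,7}}
  P[1] = {{0},{1},{2,3},{4},{5},{6},{7}}
stable after 2 split(s): 7 block(s)
class of 4: {4}; class of 5: {5}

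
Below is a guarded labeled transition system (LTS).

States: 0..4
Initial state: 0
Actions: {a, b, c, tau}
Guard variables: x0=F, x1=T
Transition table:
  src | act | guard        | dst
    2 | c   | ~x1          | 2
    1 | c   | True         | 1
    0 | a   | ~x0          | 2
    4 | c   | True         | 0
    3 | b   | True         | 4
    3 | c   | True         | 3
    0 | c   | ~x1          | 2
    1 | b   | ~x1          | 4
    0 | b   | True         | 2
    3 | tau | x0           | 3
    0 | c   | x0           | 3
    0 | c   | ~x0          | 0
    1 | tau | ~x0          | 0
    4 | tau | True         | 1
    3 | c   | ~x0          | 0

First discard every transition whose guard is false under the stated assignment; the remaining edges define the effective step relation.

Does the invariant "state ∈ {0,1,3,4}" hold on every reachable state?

Allowed set {0,1,3,4}
Reachable = {0,2}
  0: safe
  2: ✗ unsafe
witness against invariant: a → 2

Answer: INVARIANT VIOLATED at state 2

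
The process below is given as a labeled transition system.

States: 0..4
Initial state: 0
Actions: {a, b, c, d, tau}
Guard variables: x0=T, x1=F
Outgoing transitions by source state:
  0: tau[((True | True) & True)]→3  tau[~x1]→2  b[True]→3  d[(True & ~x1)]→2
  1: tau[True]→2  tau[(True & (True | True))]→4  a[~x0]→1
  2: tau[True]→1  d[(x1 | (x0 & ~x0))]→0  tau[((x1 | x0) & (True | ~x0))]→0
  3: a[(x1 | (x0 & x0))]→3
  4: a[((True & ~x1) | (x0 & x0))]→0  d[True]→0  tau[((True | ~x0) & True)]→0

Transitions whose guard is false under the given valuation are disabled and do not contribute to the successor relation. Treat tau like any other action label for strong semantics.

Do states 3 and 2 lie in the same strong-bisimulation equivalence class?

Answer: NOT BISIMILAR

Analysis:
Refine partition for ~:
  round 0: {{0,1,2,3,4}}
  round 1: {{0},{1,2},{3},{4}}
  round 2: {{0},{1},{2},{3},{4}}
Fixed point at round 3; 5 class(es).
[3]={3}  [2]={2}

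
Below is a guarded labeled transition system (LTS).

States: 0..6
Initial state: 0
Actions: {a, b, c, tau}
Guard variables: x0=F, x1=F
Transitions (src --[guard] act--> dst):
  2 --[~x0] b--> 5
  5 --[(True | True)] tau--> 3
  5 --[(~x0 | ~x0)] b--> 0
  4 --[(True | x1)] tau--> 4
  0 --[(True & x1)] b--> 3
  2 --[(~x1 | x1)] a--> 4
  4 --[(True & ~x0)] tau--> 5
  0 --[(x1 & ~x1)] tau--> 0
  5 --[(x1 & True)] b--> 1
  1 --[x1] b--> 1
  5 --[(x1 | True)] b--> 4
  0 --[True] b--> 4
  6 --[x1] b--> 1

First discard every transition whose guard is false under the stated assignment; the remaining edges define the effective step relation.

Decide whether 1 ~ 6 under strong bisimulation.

Bisimulation quotient by refinement:
  P[0] = {{0,1,2,3,4,5,6}}
  P[1] = {{0},{1,3,6},{2},{4},{5}}
stable after 2 split(s): 5 block(s)
1∈{1,3,6}, 6∈{1,3,6}

Answer: BISIMILAR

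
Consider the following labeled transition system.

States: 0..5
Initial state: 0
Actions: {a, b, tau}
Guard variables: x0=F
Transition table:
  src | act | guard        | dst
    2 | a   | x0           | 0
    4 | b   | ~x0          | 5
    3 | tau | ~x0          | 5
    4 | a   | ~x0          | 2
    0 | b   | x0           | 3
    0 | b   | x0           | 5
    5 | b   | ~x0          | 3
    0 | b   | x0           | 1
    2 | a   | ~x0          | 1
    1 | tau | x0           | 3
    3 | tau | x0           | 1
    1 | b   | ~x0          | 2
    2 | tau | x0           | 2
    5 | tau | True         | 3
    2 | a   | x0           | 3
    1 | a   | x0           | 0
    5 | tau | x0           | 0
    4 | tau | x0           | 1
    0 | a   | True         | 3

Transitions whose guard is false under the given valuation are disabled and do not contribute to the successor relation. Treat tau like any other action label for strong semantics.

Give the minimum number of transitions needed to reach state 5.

Answer: 2

Working:
BFS to 5:
  Layer 0: {0}
  Layer 1: {3}
  Layer 2: {5}
depth(5)=2, e.g. a·tau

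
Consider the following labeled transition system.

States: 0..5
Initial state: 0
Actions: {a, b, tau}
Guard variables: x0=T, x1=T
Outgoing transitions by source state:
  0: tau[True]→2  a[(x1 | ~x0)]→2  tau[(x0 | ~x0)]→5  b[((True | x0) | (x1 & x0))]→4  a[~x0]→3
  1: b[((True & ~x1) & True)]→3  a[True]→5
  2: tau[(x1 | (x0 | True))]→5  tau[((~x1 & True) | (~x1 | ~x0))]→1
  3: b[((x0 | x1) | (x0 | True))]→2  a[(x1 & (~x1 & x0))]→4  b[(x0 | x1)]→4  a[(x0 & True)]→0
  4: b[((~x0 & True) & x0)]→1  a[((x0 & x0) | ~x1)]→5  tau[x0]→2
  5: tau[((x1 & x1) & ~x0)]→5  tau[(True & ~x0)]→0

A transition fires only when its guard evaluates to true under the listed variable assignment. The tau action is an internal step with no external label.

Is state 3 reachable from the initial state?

Answer: UNREACHABLE

Trace:
Guard filter leaves 11 enabled edge(s).
L0 = {0}
L1 = {2,4,5}  now seen {0,2,4,5}
Reach set: {0,2,4,5}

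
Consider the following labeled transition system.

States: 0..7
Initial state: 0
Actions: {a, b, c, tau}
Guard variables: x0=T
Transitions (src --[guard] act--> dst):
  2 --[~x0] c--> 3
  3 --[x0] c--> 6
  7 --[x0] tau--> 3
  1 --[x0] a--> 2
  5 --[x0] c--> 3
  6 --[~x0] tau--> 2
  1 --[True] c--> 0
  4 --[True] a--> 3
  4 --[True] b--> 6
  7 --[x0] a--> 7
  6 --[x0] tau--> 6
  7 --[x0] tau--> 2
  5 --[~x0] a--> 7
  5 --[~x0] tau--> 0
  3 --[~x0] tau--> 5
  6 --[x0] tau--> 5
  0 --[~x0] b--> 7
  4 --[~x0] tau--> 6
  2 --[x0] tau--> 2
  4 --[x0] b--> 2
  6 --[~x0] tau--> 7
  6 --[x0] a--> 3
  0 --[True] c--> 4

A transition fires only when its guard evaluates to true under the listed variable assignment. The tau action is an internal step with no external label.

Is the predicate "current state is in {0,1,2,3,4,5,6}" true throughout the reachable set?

Allowed set {0,1,2,3,4,5,6}
R = {0,2,3,4,5,6}
  0: ✓
  2: ✓
  3: ✓
  4: ✓
  5: ✓
  6: ✓

Answer: INVARIANT HOLDS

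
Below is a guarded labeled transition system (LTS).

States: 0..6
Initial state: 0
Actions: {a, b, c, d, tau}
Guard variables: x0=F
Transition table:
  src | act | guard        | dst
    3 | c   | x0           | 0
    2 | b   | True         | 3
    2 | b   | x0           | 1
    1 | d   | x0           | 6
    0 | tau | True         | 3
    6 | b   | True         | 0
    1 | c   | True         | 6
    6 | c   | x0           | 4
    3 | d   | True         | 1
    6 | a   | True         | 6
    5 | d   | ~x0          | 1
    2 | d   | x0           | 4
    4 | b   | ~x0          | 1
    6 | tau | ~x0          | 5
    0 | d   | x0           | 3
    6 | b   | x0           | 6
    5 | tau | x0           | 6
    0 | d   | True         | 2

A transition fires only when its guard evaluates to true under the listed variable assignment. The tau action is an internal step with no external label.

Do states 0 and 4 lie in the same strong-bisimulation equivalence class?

Answer: NOT BISIMILAR

Working:
Bisimulation quotient by refinement:
  P[0] = {{0,1,2,3,4,5,6}}
  P[1] = {{0},{1},{2,4},{3,5},{6}}
  P[2] = {{0},{1},{2},{3,5},{4},{6}}
Fixed point at round 3; 6 class(es).
0∈{0}, 4∈{4}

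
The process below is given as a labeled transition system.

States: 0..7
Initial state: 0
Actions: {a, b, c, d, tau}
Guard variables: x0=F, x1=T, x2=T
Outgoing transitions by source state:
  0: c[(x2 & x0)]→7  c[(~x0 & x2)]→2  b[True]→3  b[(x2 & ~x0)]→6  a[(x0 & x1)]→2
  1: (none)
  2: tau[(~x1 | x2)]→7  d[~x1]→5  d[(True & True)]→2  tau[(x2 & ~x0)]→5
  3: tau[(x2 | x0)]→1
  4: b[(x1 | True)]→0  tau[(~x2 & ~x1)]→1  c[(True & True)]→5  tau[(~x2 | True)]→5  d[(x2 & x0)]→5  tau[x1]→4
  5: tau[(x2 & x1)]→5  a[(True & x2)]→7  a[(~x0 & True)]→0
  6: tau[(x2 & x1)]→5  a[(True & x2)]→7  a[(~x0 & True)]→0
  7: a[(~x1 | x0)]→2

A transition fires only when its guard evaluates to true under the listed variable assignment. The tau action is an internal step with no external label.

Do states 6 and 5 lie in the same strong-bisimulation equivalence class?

Compute ~ classes (split until stable):
  P[0] = {{0,1,2,3,4,5,6,7}}
  P[1] = {{0},{1,7},{2},{3},{4},{5,6}}
stable after 2 split(s): 6 block(s)
class of 6: {5,6}; class of 5: {5,6}

Answer: BISIMILAR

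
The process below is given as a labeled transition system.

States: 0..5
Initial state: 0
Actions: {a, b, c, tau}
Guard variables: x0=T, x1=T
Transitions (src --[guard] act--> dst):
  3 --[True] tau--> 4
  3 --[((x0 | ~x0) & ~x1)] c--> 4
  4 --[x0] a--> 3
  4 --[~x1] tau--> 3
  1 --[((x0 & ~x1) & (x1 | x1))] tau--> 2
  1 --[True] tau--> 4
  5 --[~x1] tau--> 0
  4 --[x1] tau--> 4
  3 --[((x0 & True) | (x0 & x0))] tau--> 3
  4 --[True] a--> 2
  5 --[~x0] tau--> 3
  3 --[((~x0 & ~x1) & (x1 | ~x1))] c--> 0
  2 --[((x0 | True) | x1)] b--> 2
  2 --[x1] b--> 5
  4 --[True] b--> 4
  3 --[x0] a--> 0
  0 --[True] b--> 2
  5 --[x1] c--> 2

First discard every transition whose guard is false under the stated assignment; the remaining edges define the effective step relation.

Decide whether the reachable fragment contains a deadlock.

Answer: DEADLOCK-FREE

Analysis:
Reach set: {0,2,5}
  0: b→2  [deg 1]
  2: b→2  b→5  [deg 2]
  5: c→2  [deg 1]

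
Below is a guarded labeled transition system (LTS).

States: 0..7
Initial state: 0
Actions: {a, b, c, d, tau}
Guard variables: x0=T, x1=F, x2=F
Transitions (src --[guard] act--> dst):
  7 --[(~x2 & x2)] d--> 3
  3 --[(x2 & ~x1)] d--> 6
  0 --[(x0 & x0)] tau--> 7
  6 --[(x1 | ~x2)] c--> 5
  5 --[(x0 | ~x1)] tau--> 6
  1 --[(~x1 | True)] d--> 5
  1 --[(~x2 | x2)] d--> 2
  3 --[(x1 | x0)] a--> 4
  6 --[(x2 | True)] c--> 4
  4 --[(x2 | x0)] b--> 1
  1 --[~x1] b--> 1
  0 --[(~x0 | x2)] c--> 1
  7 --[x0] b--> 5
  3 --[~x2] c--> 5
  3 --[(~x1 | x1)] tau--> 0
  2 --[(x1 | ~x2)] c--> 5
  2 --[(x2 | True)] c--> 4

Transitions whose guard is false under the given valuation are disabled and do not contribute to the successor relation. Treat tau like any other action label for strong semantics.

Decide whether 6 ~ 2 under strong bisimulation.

Compute ~ classes (split until stable):
  π0 = {{0,1,2,3,4,5,6,7}}
  π1 = {{0,5},{1},{2,6},{3},{4,7}}
  π2 = {{0},{1},{2,6},{3},{4},{5},{7}}
7 equivalence class(es) (converged in 3)
class of 6: {2,6}; class of 2: {2,6}

Answer: BISIMILAR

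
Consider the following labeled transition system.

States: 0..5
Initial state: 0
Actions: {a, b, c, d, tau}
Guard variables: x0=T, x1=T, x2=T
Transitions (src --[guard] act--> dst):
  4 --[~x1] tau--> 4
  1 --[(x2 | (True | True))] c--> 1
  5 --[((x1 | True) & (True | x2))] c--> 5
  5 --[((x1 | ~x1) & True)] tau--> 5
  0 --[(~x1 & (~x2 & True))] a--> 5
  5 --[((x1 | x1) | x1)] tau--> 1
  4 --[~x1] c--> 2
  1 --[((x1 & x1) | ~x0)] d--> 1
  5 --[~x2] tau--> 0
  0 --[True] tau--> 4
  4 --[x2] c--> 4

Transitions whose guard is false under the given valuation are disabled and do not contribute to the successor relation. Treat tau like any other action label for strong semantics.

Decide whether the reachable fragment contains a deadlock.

R = {0,4}
  0: tau→4  [1 exit(s)]
  4: c→4  [1 exit(s)]

Answer: DEADLOCK-FREE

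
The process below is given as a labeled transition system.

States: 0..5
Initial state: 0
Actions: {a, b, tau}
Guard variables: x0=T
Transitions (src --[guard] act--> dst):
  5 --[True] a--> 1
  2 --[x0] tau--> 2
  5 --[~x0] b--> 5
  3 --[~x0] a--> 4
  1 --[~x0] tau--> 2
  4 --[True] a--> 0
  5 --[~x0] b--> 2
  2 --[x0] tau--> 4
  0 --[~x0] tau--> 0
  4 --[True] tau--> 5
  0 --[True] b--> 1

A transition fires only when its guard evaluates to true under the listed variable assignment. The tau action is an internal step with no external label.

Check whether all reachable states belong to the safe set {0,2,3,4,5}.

Safe = {0,2,3,4,5}
Reach set: {0,1}
  0: ✓
  1: outside
reach 1 via b — violates

Answer: INVARIANT VIOLATED at state 1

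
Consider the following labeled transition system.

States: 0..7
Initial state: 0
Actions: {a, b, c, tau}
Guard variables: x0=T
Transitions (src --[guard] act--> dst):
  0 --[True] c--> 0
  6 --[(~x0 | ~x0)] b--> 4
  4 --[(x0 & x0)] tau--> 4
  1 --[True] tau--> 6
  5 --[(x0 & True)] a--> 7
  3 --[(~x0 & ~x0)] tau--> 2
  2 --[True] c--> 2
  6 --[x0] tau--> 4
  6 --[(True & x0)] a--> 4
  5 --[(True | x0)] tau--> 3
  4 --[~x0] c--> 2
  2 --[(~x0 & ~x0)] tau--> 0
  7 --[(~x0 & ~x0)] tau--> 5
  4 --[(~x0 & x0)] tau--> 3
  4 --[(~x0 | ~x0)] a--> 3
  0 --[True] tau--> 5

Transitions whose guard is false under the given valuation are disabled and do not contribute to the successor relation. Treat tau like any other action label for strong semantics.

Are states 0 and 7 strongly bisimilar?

Bisimulation quotient by refinement:
  π0 = {{0,1,2,3,4,5,6,7}}
  π1 = {{0},{1,4},{2},{3,7},{5,6}}
  π2 = {{0},{1},{2},{3,7},{4},{5},{6}}
Fixed point at round 3; 7 class(es).
class of 0: {0}; class of 7: {3,7}

Answer: NOT BISIMILAR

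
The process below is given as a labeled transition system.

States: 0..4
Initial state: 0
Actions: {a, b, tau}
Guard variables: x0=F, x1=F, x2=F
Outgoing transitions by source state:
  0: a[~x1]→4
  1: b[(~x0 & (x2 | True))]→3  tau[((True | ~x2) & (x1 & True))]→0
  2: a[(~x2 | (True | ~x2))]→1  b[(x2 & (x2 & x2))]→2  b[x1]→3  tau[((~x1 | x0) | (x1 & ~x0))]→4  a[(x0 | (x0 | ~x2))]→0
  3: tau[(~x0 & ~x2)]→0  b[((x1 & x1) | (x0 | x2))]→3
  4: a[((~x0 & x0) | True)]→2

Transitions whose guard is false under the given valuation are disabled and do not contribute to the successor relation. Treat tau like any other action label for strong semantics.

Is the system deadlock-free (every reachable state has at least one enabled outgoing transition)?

Answer: DEADLOCK-FREE

Working:
Reachable = {0,1,2,3,4}
  0: a→4  [deg 1]
  1: b→3  [deg 1]
  2: a→0  a→1  tau→4  [deg 3]
  3: tau→0  [deg 1]
  4: a→2  [deg 1]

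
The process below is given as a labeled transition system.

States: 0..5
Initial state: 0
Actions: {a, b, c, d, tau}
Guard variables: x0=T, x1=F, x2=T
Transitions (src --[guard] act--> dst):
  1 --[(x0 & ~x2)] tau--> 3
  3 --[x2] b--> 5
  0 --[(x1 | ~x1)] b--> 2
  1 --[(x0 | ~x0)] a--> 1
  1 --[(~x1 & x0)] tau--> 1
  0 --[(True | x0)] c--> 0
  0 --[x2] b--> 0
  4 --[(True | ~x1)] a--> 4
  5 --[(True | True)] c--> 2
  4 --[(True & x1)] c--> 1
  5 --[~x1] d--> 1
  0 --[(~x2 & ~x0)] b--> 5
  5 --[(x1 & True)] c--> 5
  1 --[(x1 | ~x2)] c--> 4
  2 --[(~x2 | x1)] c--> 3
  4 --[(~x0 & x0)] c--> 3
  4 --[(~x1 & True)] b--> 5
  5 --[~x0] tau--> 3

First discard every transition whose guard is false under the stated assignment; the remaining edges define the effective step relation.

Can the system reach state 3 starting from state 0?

Answer: UNREACHABLE

Trace:
After dropping false guards: 10 live edges.
L0 = {0}
L1 = {2}  cumulative {0,2}
Reach set: {0,2}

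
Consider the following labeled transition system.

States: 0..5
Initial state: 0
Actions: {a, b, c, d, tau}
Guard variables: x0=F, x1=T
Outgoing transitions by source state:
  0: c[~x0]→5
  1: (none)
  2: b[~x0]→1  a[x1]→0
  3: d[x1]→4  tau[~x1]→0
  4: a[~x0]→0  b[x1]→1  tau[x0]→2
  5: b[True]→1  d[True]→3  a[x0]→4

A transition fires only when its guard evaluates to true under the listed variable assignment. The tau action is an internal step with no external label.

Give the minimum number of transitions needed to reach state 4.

Breadth-first toward 4:
  Layer 0: {0}
  Layer 1: {5}
  Layer 2: {1,3}
  Layer 3: {4}
4 enters at depth 3; path c·d·d

Answer: 3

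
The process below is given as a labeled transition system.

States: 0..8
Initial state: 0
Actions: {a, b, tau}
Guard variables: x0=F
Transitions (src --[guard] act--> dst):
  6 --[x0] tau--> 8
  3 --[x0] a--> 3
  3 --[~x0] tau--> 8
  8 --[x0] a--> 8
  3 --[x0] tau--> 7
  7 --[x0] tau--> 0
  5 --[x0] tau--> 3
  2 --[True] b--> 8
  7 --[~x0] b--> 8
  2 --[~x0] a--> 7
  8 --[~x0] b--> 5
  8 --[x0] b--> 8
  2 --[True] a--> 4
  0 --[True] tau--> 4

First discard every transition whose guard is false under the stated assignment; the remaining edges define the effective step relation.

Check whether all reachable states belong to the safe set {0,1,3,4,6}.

Answer: INVARIANT HOLDS

Trace:
Safe = {0,1,3,4,6}
Reachable = {0,4}
  0: safe
  4: safe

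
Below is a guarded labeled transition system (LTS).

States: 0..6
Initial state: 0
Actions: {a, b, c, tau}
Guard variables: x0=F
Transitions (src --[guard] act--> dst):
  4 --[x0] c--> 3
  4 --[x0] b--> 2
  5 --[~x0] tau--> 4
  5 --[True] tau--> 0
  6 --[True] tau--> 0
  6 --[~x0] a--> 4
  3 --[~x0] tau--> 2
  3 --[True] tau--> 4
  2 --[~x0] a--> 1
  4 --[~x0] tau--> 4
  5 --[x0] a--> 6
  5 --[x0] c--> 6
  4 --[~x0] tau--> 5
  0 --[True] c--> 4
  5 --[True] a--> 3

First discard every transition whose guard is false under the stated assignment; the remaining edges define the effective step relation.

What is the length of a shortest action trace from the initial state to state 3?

Answer: 3

Trace:
Breadth-first toward 3:
  depth 0: {0}
  depth 1: {4}
  depth 2: {5}
  depth 3: {3}
3 enters at depth 3; path c·tau·a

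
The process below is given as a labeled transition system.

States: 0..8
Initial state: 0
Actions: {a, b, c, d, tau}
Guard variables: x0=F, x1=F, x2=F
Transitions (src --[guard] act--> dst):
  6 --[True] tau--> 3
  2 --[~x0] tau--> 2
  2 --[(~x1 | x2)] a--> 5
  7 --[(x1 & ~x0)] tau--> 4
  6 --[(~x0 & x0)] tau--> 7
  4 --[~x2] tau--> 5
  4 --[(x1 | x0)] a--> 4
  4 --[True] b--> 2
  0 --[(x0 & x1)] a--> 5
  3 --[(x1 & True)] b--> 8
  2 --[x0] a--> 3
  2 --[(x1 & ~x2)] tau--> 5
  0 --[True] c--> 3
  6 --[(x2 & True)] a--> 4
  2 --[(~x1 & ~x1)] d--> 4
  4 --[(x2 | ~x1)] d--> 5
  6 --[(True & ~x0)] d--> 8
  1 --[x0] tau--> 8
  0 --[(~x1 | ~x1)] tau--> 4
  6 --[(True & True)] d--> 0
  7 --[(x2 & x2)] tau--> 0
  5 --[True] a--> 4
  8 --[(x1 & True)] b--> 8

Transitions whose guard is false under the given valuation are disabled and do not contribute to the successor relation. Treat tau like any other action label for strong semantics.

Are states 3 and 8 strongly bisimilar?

Answer: BISIMILAR

Trace:
Refine partition for ~:
  π0 = {{0,1,2,3,4,5,6,7,8}}
  π1 = {{0},{1,3,7,8},{2},{4},{5},{6}}
stable after 2 split(s): 6 block(s)
3∈{1,3,7,8}, 8∈{1,3,7,8}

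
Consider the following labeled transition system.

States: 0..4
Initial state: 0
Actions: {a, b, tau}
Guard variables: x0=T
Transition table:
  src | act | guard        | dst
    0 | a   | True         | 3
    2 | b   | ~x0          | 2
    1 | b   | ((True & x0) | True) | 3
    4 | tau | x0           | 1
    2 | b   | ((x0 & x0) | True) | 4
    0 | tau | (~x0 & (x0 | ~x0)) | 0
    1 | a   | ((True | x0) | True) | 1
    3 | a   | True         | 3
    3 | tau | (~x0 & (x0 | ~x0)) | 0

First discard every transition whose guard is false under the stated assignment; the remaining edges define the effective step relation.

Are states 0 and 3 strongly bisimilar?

Compute ~ classes (split until stable):
  round 0: {{0,1,2,3,4}}
  round 1: {{0,3},{1},{2},{4}}
stable after 2 split(s): 4 block(s)
0∈{0,3}, 3∈{0,3}

Answer: BISIMILAR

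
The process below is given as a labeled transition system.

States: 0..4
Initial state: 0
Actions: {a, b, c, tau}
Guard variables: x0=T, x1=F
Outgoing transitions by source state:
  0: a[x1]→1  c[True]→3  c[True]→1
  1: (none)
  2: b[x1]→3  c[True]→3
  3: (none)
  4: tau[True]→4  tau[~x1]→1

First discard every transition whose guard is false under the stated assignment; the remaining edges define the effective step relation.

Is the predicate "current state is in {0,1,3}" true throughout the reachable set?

Answer: INVARIANT HOLDS

Working:
Inv-set: {0,1,3}
Reach set: {0,1,3}
  0: ✓
  1: ✓
  3: ✓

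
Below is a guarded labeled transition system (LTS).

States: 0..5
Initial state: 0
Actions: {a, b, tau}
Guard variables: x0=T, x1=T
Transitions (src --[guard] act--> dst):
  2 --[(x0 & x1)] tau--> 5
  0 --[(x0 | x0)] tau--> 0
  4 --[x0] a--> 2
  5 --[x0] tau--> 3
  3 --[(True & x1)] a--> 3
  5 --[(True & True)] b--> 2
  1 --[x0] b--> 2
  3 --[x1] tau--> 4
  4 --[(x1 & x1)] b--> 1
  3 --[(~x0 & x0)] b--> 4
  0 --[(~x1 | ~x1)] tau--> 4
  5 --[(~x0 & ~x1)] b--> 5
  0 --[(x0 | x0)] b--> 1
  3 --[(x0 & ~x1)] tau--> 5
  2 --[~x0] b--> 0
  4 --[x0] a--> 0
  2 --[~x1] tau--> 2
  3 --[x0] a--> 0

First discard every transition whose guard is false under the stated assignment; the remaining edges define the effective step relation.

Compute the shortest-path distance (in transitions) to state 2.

Answer: 2

Trace:
BFS to 2:
  Layer 0: {0}
  Layer 1: {1}
  Layer 2: {2}
first hit 2 at d=2 via b·b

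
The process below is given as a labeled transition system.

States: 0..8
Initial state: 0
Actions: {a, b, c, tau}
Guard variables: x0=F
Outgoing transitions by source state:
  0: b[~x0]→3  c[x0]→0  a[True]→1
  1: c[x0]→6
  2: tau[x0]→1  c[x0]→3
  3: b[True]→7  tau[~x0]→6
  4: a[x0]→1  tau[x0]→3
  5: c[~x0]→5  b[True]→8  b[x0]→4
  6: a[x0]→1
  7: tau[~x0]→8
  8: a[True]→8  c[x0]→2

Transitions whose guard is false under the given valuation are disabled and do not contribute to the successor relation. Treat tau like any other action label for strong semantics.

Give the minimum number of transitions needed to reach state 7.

Answer: 2

Trace:
Breadth-first toward 7:
  Layer 0: {0}
  Layer 1: {1,3}
  Layer 2: {6,7}
first hit 7 at d=2 via b·b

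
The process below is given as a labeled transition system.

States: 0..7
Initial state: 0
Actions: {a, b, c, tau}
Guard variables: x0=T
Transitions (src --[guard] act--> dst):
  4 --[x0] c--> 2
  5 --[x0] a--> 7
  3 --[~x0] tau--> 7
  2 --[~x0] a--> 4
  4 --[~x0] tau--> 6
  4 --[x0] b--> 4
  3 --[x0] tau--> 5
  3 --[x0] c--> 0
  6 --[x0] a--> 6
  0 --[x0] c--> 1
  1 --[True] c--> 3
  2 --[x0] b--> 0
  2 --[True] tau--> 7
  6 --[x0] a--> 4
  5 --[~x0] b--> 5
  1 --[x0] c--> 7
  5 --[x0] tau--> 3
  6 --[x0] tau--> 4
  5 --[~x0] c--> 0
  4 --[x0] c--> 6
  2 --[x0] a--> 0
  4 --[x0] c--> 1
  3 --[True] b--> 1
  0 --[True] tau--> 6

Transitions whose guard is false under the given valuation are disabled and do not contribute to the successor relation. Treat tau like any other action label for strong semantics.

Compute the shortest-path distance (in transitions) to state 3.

Breadth-first toward 3:
  depth 0: {0}
  depth 1: {1,6}
  depth 2: {3,4,7}
3 enters at depth 2; path c·c

Answer: 2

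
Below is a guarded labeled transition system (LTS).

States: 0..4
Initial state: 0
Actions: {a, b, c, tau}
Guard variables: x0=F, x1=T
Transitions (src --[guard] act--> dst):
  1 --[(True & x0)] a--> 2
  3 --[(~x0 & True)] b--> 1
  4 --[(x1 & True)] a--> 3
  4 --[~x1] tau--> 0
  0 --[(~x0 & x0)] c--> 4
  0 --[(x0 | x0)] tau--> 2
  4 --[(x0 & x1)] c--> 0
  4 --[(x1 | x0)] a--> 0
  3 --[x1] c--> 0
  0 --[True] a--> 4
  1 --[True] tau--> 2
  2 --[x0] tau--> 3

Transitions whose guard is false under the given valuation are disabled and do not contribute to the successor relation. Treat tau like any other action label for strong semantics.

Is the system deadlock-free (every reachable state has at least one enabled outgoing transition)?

Answer: DEADLOCK at state 2

Analysis:
Reach set: {0,1,2,3,4}
  0: a→4  [deg 1]
  1: tau→2  [deg 1]
  2: ∅  [STUCK]
  3: b→1  c→0  [deg 2]
  4: a→0  a→3  [deg 2]
Path to 2: a·a·b·tau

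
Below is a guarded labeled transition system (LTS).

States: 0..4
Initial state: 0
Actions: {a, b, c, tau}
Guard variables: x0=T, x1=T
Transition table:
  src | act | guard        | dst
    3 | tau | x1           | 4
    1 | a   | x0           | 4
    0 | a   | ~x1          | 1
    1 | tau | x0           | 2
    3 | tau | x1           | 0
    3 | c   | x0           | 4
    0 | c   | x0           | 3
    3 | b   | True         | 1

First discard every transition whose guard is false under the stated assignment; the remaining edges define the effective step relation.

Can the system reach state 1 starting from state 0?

Answer: REACHABLE

Working:
After dropping false guards: 7 live edges.
L0 = {0}
L1 = {3}  cumulative {0,3}
L2 = {1,4}  cumulative {0,1,3,4}
L3 = {2}  cumulative {0,1,2,3,4}
Reachable = {0,1,2,3,4}
Path to 1: c·b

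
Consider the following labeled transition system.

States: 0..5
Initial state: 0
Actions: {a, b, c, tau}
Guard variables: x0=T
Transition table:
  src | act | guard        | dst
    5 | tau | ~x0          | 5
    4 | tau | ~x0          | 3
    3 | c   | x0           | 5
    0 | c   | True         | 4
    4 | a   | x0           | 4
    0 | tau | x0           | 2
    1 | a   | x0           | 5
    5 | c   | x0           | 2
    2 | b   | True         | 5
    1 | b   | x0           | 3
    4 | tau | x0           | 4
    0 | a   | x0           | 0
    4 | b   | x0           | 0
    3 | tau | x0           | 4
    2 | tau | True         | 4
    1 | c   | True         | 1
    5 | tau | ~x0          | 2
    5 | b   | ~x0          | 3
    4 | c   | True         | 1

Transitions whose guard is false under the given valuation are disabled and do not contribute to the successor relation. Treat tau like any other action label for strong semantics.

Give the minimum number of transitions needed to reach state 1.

Breadth-first toward 1:
  L0 = {0}
  L1 = {2,4}
  L2 = {1,5}
depth(1)=2, e.g. c·c

Answer: 2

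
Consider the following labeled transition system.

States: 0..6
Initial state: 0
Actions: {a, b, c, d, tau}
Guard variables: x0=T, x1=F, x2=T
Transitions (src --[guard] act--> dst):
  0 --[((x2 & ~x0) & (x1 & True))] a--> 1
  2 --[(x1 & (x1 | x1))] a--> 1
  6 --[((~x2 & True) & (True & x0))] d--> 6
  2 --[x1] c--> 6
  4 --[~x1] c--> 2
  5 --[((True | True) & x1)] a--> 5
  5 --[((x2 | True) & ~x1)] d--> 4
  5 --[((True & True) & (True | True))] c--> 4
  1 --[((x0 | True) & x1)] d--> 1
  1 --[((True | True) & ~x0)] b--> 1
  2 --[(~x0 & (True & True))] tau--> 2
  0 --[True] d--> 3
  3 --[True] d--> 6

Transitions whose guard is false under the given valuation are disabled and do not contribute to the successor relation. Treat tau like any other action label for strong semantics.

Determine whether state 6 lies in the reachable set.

Answer: REACHABLE

Analysis:
After dropping false guards: 5 live edges.
Layer 0: {0}
Layer 1: {3}  total {0,3}
Layer 2: {6}  total {0,3,6}
Reach set: {0,3,6}
witness 6: d·d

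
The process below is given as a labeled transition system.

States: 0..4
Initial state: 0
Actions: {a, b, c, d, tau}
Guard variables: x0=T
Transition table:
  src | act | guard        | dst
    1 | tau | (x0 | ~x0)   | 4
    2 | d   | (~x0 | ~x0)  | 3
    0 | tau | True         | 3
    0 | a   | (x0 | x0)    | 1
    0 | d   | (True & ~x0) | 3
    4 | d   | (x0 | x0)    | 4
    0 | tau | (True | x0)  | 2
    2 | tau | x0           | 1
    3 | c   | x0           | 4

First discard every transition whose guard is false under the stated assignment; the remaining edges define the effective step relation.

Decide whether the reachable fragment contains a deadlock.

Answer: DEADLOCK-FREE

Trace:
Reach set: {0,1,2,3,4}
  0: a→1  tau→2  tau→3  [3 out]
  1: tau→4  [1 out]
  2: tau→1  [1 out]
  3: c→4  [1 out]
  4: d→4  [1 out]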